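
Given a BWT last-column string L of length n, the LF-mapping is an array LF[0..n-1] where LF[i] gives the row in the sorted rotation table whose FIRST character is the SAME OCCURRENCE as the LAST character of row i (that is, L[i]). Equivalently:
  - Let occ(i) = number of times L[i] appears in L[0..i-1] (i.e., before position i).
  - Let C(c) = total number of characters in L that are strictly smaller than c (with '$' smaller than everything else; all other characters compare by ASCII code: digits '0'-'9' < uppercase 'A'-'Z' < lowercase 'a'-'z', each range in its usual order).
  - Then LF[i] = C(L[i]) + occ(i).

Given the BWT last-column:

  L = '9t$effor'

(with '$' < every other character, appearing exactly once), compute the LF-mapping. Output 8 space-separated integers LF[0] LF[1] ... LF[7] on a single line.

Char counts: '$':1, '9':1, 'e':1, 'f':2, 'o':1, 'r':1, 't':1
C (first-col start): C('$')=0, C('9')=1, C('e')=2, C('f')=3, C('o')=5, C('r')=6, C('t')=7
L[0]='9': occ=0, LF[0]=C('9')+0=1+0=1
L[1]='t': occ=0, LF[1]=C('t')+0=7+0=7
L[2]='$': occ=0, LF[2]=C('$')+0=0+0=0
L[3]='e': occ=0, LF[3]=C('e')+0=2+0=2
L[4]='f': occ=0, LF[4]=C('f')+0=3+0=3
L[5]='f': occ=1, LF[5]=C('f')+1=3+1=4
L[6]='o': occ=0, LF[6]=C('o')+0=5+0=5
L[7]='r': occ=0, LF[7]=C('r')+0=6+0=6

Answer: 1 7 0 2 3 4 5 6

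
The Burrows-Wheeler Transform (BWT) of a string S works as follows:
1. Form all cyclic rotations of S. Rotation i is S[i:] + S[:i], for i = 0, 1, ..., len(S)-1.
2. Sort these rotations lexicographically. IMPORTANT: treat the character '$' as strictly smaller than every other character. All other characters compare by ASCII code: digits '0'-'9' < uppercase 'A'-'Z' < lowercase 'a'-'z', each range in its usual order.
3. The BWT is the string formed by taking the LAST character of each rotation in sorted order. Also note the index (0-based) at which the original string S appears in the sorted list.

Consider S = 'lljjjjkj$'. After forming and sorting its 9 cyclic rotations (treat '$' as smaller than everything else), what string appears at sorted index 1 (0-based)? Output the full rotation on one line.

Answer: j$lljjjjk

Derivation:
All 9 rotations (rotation i = S[i:]+S[:i]):
  rot[0] = lljjjjkj$
  rot[1] = ljjjjkj$l
  rot[2] = jjjjkj$ll
  rot[3] = jjjkj$llj
  rot[4] = jjkj$lljj
  rot[5] = jkj$lljjj
  rot[6] = kj$lljjjj
  rot[7] = j$lljjjjk
  rot[8] = $lljjjjkj
Sorted (with $ < everything):
  sorted[0] = $lljjjjkj
  sorted[1] = j$lljjjjk
  sorted[2] = jjjjkj$ll
  sorted[3] = jjjkj$llj
  sorted[4] = jjkj$lljj
  sorted[5] = jkj$lljjj
  sorted[6] = kj$lljjjj
  sorted[7] = ljjjjkj$l
  sorted[8] = lljjjjkj$
sorted[1] = j$lljjjjk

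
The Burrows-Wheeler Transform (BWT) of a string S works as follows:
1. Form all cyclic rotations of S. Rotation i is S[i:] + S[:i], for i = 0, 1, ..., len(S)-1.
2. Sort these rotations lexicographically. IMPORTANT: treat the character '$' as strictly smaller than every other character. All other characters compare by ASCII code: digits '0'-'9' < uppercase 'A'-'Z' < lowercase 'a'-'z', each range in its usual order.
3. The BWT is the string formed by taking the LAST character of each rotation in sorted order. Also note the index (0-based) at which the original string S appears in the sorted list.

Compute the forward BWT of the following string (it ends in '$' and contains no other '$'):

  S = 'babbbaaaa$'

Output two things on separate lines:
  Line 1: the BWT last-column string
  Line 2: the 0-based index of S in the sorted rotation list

All 10 rotations (rotation i = S[i:]+S[:i]):
  rot[0] = babbbaaaa$
  rot[1] = abbbaaaa$b
  rot[2] = bbbaaaa$ba
  rot[3] = bbaaaa$bab
  rot[4] = baaaa$babb
  rot[5] = aaaa$babbb
  rot[6] = aaa$babbba
  rot[7] = aa$babbbaa
  rot[8] = a$babbbaaa
  rot[9] = $babbbaaaa
Sorted (with $ < everything):
  sorted[0] = $babbbaaaa  (last char: 'a')
  sorted[1] = a$babbbaaa  (last char: 'a')
  sorted[2] = aa$babbbaa  (last char: 'a')
  sorted[3] = aaa$babbba  (last char: 'a')
  sorted[4] = aaaa$babbb  (last char: 'b')
  sorted[5] = abbbaaaa$b  (last char: 'b')
  sorted[6] = baaaa$babb  (last char: 'b')
  sorted[7] = babbbaaaa$  (last char: '$')
  sorted[8] = bbaaaa$bab  (last char: 'b')
  sorted[9] = bbbaaaa$ba  (last char: 'a')
Last column: aaaabbb$ba
Original string S is at sorted index 7

Answer: aaaabbb$ba
7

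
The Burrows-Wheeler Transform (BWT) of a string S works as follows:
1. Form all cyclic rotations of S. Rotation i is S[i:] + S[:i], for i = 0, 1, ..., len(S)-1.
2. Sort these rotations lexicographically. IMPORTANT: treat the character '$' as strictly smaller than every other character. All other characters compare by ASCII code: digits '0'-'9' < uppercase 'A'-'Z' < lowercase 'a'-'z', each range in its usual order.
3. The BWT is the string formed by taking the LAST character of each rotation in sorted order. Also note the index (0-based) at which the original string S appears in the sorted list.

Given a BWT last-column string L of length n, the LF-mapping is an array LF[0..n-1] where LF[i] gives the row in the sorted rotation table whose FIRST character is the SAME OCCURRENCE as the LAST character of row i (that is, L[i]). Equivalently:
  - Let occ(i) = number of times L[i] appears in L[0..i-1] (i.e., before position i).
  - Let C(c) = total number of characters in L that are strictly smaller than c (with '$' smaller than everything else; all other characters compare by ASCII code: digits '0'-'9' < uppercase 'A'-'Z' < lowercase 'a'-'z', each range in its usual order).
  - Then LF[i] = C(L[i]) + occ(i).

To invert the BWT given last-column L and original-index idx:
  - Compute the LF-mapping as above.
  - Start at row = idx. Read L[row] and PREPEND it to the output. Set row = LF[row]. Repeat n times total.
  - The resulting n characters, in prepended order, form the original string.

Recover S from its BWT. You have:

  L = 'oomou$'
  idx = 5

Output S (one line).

Answer: uoomo$

Derivation:
LF mapping: 2 3 1 4 5 0
Walk LF starting at row 5, prepending L[row]:
  step 1: row=5, L[5]='$', prepend. Next row=LF[5]=0
  step 2: row=0, L[0]='o', prepend. Next row=LF[0]=2
  step 3: row=2, L[2]='m', prepend. Next row=LF[2]=1
  step 4: row=1, L[1]='o', prepend. Next row=LF[1]=3
  step 5: row=3, L[3]='o', prepend. Next row=LF[3]=4
  step 6: row=4, L[4]='u', prepend. Next row=LF[4]=5
Reversed output: uoomo$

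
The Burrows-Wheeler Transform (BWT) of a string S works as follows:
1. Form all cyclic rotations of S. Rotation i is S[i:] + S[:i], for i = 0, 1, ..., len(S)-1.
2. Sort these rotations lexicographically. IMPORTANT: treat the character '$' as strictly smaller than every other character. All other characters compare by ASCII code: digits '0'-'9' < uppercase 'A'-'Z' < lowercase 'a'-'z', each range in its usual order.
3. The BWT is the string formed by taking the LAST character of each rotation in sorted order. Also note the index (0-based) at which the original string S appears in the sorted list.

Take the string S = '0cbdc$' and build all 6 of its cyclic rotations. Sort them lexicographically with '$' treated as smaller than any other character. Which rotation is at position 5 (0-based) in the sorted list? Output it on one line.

All 6 rotations (rotation i = S[i:]+S[:i]):
  rot[0] = 0cbdc$
  rot[1] = cbdc$0
  rot[2] = bdc$0c
  rot[3] = dc$0cb
  rot[4] = c$0cbd
  rot[5] = $0cbdc
Sorted (with $ < everything):
  sorted[0] = $0cbdc
  sorted[1] = 0cbdc$
  sorted[2] = bdc$0c
  sorted[3] = c$0cbd
  sorted[4] = cbdc$0
  sorted[5] = dc$0cb
sorted[5] = dc$0cb

Answer: dc$0cb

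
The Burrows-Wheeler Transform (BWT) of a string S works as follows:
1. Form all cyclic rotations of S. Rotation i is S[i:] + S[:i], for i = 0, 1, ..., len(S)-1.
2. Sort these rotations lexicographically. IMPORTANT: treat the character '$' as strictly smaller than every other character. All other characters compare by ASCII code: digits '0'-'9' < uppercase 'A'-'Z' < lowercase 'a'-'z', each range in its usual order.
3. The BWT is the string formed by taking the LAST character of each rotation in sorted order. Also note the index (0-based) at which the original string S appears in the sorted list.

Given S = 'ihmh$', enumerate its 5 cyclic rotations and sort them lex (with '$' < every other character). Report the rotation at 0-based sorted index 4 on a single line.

All 5 rotations (rotation i = S[i:]+S[:i]):
  rot[0] = ihmh$
  rot[1] = hmh$i
  rot[2] = mh$ih
  rot[3] = h$ihm
  rot[4] = $ihmh
Sorted (with $ < everything):
  sorted[0] = $ihmh
  sorted[1] = h$ihm
  sorted[2] = hmh$i
  sorted[3] = ihmh$
  sorted[4] = mh$ih
sorted[4] = mh$ih

Answer: mh$ih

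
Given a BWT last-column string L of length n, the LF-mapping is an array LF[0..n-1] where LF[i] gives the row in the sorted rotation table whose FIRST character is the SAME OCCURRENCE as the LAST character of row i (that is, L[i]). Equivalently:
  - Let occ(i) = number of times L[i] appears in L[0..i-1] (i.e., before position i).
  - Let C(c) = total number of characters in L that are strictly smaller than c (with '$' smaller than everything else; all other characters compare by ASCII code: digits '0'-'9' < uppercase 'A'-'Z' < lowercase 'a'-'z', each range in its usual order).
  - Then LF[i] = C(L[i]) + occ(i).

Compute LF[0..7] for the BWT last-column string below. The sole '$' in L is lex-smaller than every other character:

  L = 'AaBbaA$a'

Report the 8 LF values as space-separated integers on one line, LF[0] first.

Char counts: '$':1, 'A':2, 'B':1, 'a':3, 'b':1
C (first-col start): C('$')=0, C('A')=1, C('B')=3, C('a')=4, C('b')=7
L[0]='A': occ=0, LF[0]=C('A')+0=1+0=1
L[1]='a': occ=0, LF[1]=C('a')+0=4+0=4
L[2]='B': occ=0, LF[2]=C('B')+0=3+0=3
L[3]='b': occ=0, LF[3]=C('b')+0=7+0=7
L[4]='a': occ=1, LF[4]=C('a')+1=4+1=5
L[5]='A': occ=1, LF[5]=C('A')+1=1+1=2
L[6]='$': occ=0, LF[6]=C('$')+0=0+0=0
L[7]='a': occ=2, LF[7]=C('a')+2=4+2=6

Answer: 1 4 3 7 5 2 0 6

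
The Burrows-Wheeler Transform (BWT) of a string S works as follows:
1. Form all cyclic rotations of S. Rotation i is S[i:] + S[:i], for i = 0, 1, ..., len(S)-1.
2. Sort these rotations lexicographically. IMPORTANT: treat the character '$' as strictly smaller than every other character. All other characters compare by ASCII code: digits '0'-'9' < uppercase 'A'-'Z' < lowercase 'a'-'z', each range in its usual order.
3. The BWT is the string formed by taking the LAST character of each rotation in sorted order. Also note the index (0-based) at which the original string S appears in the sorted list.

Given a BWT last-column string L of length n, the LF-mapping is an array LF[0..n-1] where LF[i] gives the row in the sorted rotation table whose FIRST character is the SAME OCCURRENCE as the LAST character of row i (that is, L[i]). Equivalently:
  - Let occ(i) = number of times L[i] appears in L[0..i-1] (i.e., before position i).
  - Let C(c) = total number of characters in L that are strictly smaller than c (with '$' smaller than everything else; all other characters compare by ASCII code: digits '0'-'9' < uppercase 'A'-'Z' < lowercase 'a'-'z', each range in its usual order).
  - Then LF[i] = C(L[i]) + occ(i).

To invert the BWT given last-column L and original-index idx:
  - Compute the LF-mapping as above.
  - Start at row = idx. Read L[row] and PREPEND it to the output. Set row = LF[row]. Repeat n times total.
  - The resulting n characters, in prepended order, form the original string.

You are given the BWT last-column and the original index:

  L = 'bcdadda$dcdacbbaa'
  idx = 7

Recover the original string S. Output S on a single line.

LF mapping: 6 9 12 1 13 14 2 0 15 10 16 3 11 7 8 4 5
Walk LF starting at row 7, prepending L[row]:
  step 1: row=7, L[7]='$', prepend. Next row=LF[7]=0
  step 2: row=0, L[0]='b', prepend. Next row=LF[0]=6
  step 3: row=6, L[6]='a', prepend. Next row=LF[6]=2
  step 4: row=2, L[2]='d', prepend. Next row=LF[2]=12
  step 5: row=12, L[12]='c', prepend. Next row=LF[12]=11
  step 6: row=11, L[11]='a', prepend. Next row=LF[11]=3
  step 7: row=3, L[3]='a', prepend. Next row=LF[3]=1
  step 8: row=1, L[1]='c', prepend. Next row=LF[1]=9
  step 9: row=9, L[9]='c', prepend. Next row=LF[9]=10
  step 10: row=10, L[10]='d', prepend. Next row=LF[10]=16
  step 11: row=16, L[16]='a', prepend. Next row=LF[16]=5
  step 12: row=5, L[5]='d', prepend. Next row=LF[5]=14
  step 13: row=14, L[14]='b', prepend. Next row=LF[14]=8
  step 14: row=8, L[8]='d', prepend. Next row=LF[8]=15
  step 15: row=15, L[15]='a', prepend. Next row=LF[15]=4
  step 16: row=4, L[4]='d', prepend. Next row=LF[4]=13
  step 17: row=13, L[13]='b', prepend. Next row=LF[13]=7
Reversed output: bdadbdadccaacdab$

Answer: bdadbdadccaacdab$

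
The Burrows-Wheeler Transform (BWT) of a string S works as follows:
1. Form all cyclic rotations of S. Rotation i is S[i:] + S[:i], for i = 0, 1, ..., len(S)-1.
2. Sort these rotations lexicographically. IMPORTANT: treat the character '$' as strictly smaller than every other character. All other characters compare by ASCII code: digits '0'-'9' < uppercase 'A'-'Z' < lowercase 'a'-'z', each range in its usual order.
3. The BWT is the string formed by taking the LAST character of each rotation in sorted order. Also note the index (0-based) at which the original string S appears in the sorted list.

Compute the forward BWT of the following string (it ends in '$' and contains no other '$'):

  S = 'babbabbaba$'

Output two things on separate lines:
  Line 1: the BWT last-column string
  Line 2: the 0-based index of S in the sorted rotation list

All 11 rotations (rotation i = S[i:]+S[:i]):
  rot[0] = babbabbaba$
  rot[1] = abbabbaba$b
  rot[2] = bbabbaba$ba
  rot[3] = babbaba$bab
  rot[4] = abbaba$babb
  rot[5] = bbaba$babba
  rot[6] = baba$babbab
  rot[7] = aba$babbabb
  rot[8] = ba$babbabba
  rot[9] = a$babbabbab
  rot[10] = $babbabbaba
Sorted (with $ < everything):
  sorted[0] = $babbabbaba  (last char: 'a')
  sorted[1] = a$babbabbab  (last char: 'b')
  sorted[2] = aba$babbabb  (last char: 'b')
  sorted[3] = abbaba$babb  (last char: 'b')
  sorted[4] = abbabbaba$b  (last char: 'b')
  sorted[5] = ba$babbabba  (last char: 'a')
  sorted[6] = baba$babbab  (last char: 'b')
  sorted[7] = babbaba$bab  (last char: 'b')
  sorted[8] = babbabbaba$  (last char: '$')
  sorted[9] = bbaba$babba  (last char: 'a')
  sorted[10] = bbabbaba$ba  (last char: 'a')
Last column: abbbbabb$aa
Original string S is at sorted index 8

Answer: abbbbabb$aa
8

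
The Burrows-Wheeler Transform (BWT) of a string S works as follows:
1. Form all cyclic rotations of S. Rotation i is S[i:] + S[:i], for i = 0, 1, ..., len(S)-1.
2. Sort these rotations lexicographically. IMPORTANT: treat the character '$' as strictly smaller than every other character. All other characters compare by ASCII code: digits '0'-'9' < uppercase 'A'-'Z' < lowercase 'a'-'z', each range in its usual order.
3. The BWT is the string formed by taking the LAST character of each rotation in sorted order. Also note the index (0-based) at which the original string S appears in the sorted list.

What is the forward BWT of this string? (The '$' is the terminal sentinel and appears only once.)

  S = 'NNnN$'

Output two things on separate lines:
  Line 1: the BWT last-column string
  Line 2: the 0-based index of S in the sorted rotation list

Answer: Nn$NN
2

Derivation:
All 5 rotations (rotation i = S[i:]+S[:i]):
  rot[0] = NNnN$
  rot[1] = NnN$N
  rot[2] = nN$NN
  rot[3] = N$NNn
  rot[4] = $NNnN
Sorted (with $ < everything):
  sorted[0] = $NNnN  (last char: 'N')
  sorted[1] = N$NNn  (last char: 'n')
  sorted[2] = NNnN$  (last char: '$')
  sorted[3] = NnN$N  (last char: 'N')
  sorted[4] = nN$NN  (last char: 'N')
Last column: Nn$NN
Original string S is at sorted index 2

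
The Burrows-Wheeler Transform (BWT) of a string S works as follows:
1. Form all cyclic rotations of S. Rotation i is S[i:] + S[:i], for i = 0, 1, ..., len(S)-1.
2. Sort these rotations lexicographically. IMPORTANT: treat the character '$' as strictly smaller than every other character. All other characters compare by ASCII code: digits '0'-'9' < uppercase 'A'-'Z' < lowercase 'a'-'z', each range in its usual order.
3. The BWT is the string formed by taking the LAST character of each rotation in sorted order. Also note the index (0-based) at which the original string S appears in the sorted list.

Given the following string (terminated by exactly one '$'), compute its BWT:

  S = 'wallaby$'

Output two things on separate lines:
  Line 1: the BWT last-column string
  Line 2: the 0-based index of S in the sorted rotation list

All 8 rotations (rotation i = S[i:]+S[:i]):
  rot[0] = wallaby$
  rot[1] = allaby$w
  rot[2] = llaby$wa
  rot[3] = laby$wal
  rot[4] = aby$wall
  rot[5] = by$walla
  rot[6] = y$wallab
  rot[7] = $wallaby
Sorted (with $ < everything):
  sorted[0] = $wallaby  (last char: 'y')
  sorted[1] = aby$wall  (last char: 'l')
  sorted[2] = allaby$w  (last char: 'w')
  sorted[3] = by$walla  (last char: 'a')
  sorted[4] = laby$wal  (last char: 'l')
  sorted[5] = llaby$wa  (last char: 'a')
  sorted[6] = wallaby$  (last char: '$')
  sorted[7] = y$wallab  (last char: 'b')
Last column: ylwala$b
Original string S is at sorted index 6

Answer: ylwala$b
6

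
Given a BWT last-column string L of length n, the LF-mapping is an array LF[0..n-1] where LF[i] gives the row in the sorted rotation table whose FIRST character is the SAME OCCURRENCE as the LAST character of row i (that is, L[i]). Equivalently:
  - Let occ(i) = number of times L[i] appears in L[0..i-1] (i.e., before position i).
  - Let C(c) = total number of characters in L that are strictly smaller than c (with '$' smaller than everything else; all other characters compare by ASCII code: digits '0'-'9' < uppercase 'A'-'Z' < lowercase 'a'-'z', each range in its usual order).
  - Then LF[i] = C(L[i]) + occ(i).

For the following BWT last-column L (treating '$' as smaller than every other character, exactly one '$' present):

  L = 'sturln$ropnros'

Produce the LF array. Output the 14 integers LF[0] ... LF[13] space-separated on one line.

Answer: 10 12 13 7 1 2 0 8 4 6 3 9 5 11

Derivation:
Char counts: '$':1, 'l':1, 'n':2, 'o':2, 'p':1, 'r':3, 's':2, 't':1, 'u':1
C (first-col start): C('$')=0, C('l')=1, C('n')=2, C('o')=4, C('p')=6, C('r')=7, C('s')=10, C('t')=12, C('u')=13
L[0]='s': occ=0, LF[0]=C('s')+0=10+0=10
L[1]='t': occ=0, LF[1]=C('t')+0=12+0=12
L[2]='u': occ=0, LF[2]=C('u')+0=13+0=13
L[3]='r': occ=0, LF[3]=C('r')+0=7+0=7
L[4]='l': occ=0, LF[4]=C('l')+0=1+0=1
L[5]='n': occ=0, LF[5]=C('n')+0=2+0=2
L[6]='$': occ=0, LF[6]=C('$')+0=0+0=0
L[7]='r': occ=1, LF[7]=C('r')+1=7+1=8
L[8]='o': occ=0, LF[8]=C('o')+0=4+0=4
L[9]='p': occ=0, LF[9]=C('p')+0=6+0=6
L[10]='n': occ=1, LF[10]=C('n')+1=2+1=3
L[11]='r': occ=2, LF[11]=C('r')+2=7+2=9
L[12]='o': occ=1, LF[12]=C('o')+1=4+1=5
L[13]='s': occ=1, LF[13]=C('s')+1=10+1=11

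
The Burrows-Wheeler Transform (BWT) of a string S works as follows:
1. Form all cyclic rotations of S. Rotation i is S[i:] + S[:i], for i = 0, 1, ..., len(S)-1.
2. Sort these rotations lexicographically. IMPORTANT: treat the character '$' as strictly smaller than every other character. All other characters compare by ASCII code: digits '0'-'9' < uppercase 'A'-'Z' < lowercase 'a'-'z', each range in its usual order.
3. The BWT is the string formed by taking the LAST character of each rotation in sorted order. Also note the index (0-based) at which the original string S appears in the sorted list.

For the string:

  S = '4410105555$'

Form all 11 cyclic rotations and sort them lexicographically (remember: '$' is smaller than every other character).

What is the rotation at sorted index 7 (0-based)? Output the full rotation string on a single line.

All 11 rotations (rotation i = S[i:]+S[:i]):
  rot[0] = 4410105555$
  rot[1] = 410105555$4
  rot[2] = 10105555$44
  rot[3] = 0105555$441
  rot[4] = 105555$4410
  rot[5] = 05555$44101
  rot[6] = 5555$441010
  rot[7] = 555$4410105
  rot[8] = 55$44101055
  rot[9] = 5$441010555
  rot[10] = $4410105555
Sorted (with $ < everything):
  sorted[0] = $4410105555
  sorted[1] = 0105555$441
  sorted[2] = 05555$44101
  sorted[3] = 10105555$44
  sorted[4] = 105555$4410
  sorted[5] = 410105555$4
  sorted[6] = 4410105555$
  sorted[7] = 5$441010555
  sorted[8] = 55$44101055
  sorted[9] = 555$4410105
  sorted[10] = 5555$441010
sorted[7] = 5$441010555

Answer: 5$441010555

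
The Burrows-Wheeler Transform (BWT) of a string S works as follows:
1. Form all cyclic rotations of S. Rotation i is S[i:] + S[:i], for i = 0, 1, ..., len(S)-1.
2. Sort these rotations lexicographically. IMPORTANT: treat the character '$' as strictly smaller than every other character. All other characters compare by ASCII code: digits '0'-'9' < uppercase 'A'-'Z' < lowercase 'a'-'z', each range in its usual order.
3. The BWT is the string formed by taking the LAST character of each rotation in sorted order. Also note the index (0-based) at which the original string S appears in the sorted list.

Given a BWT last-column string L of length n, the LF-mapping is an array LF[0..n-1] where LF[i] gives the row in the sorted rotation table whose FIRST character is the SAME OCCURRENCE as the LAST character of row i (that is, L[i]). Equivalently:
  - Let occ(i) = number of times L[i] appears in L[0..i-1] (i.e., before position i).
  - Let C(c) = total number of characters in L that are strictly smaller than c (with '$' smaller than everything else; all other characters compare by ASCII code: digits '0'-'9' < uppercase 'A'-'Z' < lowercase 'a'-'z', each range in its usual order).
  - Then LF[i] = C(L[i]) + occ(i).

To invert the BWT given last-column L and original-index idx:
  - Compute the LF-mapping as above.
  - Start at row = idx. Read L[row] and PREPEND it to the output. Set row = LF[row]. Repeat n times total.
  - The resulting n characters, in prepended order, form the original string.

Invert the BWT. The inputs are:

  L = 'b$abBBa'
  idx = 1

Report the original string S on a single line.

Answer: BabaBb$

Derivation:
LF mapping: 5 0 3 6 1 2 4
Walk LF starting at row 1, prepending L[row]:
  step 1: row=1, L[1]='$', prepend. Next row=LF[1]=0
  step 2: row=0, L[0]='b', prepend. Next row=LF[0]=5
  step 3: row=5, L[5]='B', prepend. Next row=LF[5]=2
  step 4: row=2, L[2]='a', prepend. Next row=LF[2]=3
  step 5: row=3, L[3]='b', prepend. Next row=LF[3]=6
  step 6: row=6, L[6]='a', prepend. Next row=LF[6]=4
  step 7: row=4, L[4]='B', prepend. Next row=LF[4]=1
Reversed output: BabaBb$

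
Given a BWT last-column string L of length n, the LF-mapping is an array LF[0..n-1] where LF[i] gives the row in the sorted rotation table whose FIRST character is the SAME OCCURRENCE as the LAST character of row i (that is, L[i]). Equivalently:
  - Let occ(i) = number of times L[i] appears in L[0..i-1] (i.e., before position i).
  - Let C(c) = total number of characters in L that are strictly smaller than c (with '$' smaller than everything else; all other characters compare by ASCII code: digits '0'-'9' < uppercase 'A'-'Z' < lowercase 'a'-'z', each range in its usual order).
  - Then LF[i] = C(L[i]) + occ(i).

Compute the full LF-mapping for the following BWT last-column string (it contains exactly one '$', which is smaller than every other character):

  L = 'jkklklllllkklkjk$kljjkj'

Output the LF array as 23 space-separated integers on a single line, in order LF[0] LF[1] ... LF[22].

Answer: 1 6 7 15 8 16 17 18 19 20 9 10 21 11 2 12 0 13 22 3 4 14 5

Derivation:
Char counts: '$':1, 'j':5, 'k':9, 'l':8
C (first-col start): C('$')=0, C('j')=1, C('k')=6, C('l')=15
L[0]='j': occ=0, LF[0]=C('j')+0=1+0=1
L[1]='k': occ=0, LF[1]=C('k')+0=6+0=6
L[2]='k': occ=1, LF[2]=C('k')+1=6+1=7
L[3]='l': occ=0, LF[3]=C('l')+0=15+0=15
L[4]='k': occ=2, LF[4]=C('k')+2=6+2=8
L[5]='l': occ=1, LF[5]=C('l')+1=15+1=16
L[6]='l': occ=2, LF[6]=C('l')+2=15+2=17
L[7]='l': occ=3, LF[7]=C('l')+3=15+3=18
L[8]='l': occ=4, LF[8]=C('l')+4=15+4=19
L[9]='l': occ=5, LF[9]=C('l')+5=15+5=20
L[10]='k': occ=3, LF[10]=C('k')+3=6+3=9
L[11]='k': occ=4, LF[11]=C('k')+4=6+4=10
L[12]='l': occ=6, LF[12]=C('l')+6=15+6=21
L[13]='k': occ=5, LF[13]=C('k')+5=6+5=11
L[14]='j': occ=1, LF[14]=C('j')+1=1+1=2
L[15]='k': occ=6, LF[15]=C('k')+6=6+6=12
L[16]='$': occ=0, LF[16]=C('$')+0=0+0=0
L[17]='k': occ=7, LF[17]=C('k')+7=6+7=13
L[18]='l': occ=7, LF[18]=C('l')+7=15+7=22
L[19]='j': occ=2, LF[19]=C('j')+2=1+2=3
L[20]='j': occ=3, LF[20]=C('j')+3=1+3=4
L[21]='k': occ=8, LF[21]=C('k')+8=6+8=14
L[22]='j': occ=4, LF[22]=C('j')+4=1+4=5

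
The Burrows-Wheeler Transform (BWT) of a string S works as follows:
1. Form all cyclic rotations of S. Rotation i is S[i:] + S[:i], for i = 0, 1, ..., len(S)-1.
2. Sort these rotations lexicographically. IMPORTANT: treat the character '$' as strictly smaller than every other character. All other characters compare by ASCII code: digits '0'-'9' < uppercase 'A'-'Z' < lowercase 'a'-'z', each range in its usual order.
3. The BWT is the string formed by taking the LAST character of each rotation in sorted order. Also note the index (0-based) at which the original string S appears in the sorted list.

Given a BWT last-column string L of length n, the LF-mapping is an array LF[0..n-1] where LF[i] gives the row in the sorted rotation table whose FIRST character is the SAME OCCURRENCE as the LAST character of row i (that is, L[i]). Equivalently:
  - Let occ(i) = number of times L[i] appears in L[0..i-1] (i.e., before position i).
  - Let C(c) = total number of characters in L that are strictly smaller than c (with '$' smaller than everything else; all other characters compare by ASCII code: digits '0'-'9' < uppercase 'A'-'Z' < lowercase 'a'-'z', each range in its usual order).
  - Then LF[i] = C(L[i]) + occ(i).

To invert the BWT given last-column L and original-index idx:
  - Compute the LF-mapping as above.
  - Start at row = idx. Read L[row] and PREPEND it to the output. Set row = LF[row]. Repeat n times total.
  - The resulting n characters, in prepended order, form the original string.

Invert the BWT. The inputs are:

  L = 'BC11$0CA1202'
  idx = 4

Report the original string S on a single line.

Answer: 110C01A2C2B$

Derivation:
LF mapping: 9 10 3 4 0 1 11 8 5 6 2 7
Walk LF starting at row 4, prepending L[row]:
  step 1: row=4, L[4]='$', prepend. Next row=LF[4]=0
  step 2: row=0, L[0]='B', prepend. Next row=LF[0]=9
  step 3: row=9, L[9]='2', prepend. Next row=LF[9]=6
  step 4: row=6, L[6]='C', prepend. Next row=LF[6]=11
  step 5: row=11, L[11]='2', prepend. Next row=LF[11]=7
  step 6: row=7, L[7]='A', prepend. Next row=LF[7]=8
  step 7: row=8, L[8]='1', prepend. Next row=LF[8]=5
  step 8: row=5, L[5]='0', prepend. Next row=LF[5]=1
  step 9: row=1, L[1]='C', prepend. Next row=LF[1]=10
  step 10: row=10, L[10]='0', prepend. Next row=LF[10]=2
  step 11: row=2, L[2]='1', prepend. Next row=LF[2]=3
  step 12: row=3, L[3]='1', prepend. Next row=LF[3]=4
Reversed output: 110C01A2C2B$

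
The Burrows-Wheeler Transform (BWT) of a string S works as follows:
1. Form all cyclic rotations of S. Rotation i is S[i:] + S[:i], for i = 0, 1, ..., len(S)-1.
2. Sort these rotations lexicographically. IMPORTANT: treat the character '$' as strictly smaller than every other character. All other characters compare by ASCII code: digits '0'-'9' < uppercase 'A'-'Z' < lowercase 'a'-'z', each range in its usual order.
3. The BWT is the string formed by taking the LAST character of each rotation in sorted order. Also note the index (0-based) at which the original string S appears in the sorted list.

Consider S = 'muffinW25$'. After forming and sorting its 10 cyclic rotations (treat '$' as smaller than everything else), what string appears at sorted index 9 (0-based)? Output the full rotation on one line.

All 10 rotations (rotation i = S[i:]+S[:i]):
  rot[0] = muffinW25$
  rot[1] = uffinW25$m
  rot[2] = ffinW25$mu
  rot[3] = finW25$muf
  rot[4] = inW25$muff
  rot[5] = nW25$muffi
  rot[6] = W25$muffin
  rot[7] = 25$muffinW
  rot[8] = 5$muffinW2
  rot[9] = $muffinW25
Sorted (with $ < everything):
  sorted[0] = $muffinW25
  sorted[1] = 25$muffinW
  sorted[2] = 5$muffinW2
  sorted[3] = W25$muffin
  sorted[4] = ffinW25$mu
  sorted[5] = finW25$muf
  sorted[6] = inW25$muff
  sorted[7] = muffinW25$
  sorted[8] = nW25$muffi
  sorted[9] = uffinW25$m
sorted[9] = uffinW25$m

Answer: uffinW25$m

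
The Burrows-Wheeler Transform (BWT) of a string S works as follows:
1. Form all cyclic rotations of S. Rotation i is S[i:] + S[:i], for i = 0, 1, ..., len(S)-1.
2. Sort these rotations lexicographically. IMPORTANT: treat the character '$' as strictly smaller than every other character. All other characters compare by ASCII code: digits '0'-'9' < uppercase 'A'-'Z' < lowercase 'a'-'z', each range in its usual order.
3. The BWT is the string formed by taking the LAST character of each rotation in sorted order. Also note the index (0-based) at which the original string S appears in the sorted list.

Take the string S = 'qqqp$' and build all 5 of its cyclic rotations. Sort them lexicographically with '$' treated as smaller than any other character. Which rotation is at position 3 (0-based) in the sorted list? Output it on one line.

All 5 rotations (rotation i = S[i:]+S[:i]):
  rot[0] = qqqp$
  rot[1] = qqp$q
  rot[2] = qp$qq
  rot[3] = p$qqq
  rot[4] = $qqqp
Sorted (with $ < everything):
  sorted[0] = $qqqp
  sorted[1] = p$qqq
  sorted[2] = qp$qq
  sorted[3] = qqp$q
  sorted[4] = qqqp$
sorted[3] = qqp$q

Answer: qqp$q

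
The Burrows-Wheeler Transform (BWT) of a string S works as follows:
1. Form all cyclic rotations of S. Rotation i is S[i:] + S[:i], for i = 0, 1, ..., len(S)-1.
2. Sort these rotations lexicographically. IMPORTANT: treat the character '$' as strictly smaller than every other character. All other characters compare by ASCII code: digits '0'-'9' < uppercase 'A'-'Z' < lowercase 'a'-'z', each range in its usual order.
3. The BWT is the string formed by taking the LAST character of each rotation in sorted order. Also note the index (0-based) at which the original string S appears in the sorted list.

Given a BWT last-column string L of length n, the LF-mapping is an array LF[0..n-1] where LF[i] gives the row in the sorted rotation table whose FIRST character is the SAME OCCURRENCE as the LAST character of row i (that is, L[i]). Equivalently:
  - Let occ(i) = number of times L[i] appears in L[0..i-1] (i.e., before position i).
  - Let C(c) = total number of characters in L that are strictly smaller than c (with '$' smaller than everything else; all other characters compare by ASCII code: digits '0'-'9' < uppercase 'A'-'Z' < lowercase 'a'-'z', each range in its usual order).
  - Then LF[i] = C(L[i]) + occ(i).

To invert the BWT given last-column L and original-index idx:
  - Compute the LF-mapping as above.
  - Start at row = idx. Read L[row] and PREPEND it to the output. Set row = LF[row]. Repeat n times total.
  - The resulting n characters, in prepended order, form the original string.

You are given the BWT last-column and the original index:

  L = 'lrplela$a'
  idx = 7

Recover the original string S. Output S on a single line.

Answer: parallel$

Derivation:
LF mapping: 4 8 7 5 3 6 1 0 2
Walk LF starting at row 7, prepending L[row]:
  step 1: row=7, L[7]='$', prepend. Next row=LF[7]=0
  step 2: row=0, L[0]='l', prepend. Next row=LF[0]=4
  step 3: row=4, L[4]='e', prepend. Next row=LF[4]=3
  step 4: row=3, L[3]='l', prepend. Next row=LF[3]=5
  step 5: row=5, L[5]='l', prepend. Next row=LF[5]=6
  step 6: row=6, L[6]='a', prepend. Next row=LF[6]=1
  step 7: row=1, L[1]='r', prepend. Next row=LF[1]=8
  step 8: row=8, L[8]='a', prepend. Next row=LF[8]=2
  step 9: row=2, L[2]='p', prepend. Next row=LF[2]=7
Reversed output: parallel$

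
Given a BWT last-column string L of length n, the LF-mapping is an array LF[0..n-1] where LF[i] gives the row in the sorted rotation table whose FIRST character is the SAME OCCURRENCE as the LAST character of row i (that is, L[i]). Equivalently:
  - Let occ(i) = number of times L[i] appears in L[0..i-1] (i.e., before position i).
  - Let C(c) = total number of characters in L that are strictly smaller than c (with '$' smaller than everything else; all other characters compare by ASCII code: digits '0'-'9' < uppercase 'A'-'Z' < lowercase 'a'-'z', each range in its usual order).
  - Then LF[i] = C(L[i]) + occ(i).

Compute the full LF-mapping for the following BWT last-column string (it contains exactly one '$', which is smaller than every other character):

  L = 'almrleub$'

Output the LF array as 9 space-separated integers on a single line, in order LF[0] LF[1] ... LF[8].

Char counts: '$':1, 'a':1, 'b':1, 'e':1, 'l':2, 'm':1, 'r':1, 'u':1
C (first-col start): C('$')=0, C('a')=1, C('b')=2, C('e')=3, C('l')=4, C('m')=6, C('r')=7, C('u')=8
L[0]='a': occ=0, LF[0]=C('a')+0=1+0=1
L[1]='l': occ=0, LF[1]=C('l')+0=4+0=4
L[2]='m': occ=0, LF[2]=C('m')+0=6+0=6
L[3]='r': occ=0, LF[3]=C('r')+0=7+0=7
L[4]='l': occ=1, LF[4]=C('l')+1=4+1=5
L[5]='e': occ=0, LF[5]=C('e')+0=3+0=3
L[6]='u': occ=0, LF[6]=C('u')+0=8+0=8
L[7]='b': occ=0, LF[7]=C('b')+0=2+0=2
L[8]='$': occ=0, LF[8]=C('$')+0=0+0=0

Answer: 1 4 6 7 5 3 8 2 0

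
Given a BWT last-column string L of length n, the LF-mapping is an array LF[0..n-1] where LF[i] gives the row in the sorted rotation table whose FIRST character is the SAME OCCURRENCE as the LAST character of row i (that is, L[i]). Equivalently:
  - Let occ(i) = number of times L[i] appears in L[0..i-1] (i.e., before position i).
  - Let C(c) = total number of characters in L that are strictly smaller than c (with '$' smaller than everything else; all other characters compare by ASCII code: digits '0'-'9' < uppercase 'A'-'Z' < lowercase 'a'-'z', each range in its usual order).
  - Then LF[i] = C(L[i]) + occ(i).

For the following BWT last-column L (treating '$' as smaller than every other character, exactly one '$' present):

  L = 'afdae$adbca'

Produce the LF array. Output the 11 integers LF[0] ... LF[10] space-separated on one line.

Answer: 1 10 7 2 9 0 3 8 5 6 4

Derivation:
Char counts: '$':1, 'a':4, 'b':1, 'c':1, 'd':2, 'e':1, 'f':1
C (first-col start): C('$')=0, C('a')=1, C('b')=5, C('c')=6, C('d')=7, C('e')=9, C('f')=10
L[0]='a': occ=0, LF[0]=C('a')+0=1+0=1
L[1]='f': occ=0, LF[1]=C('f')+0=10+0=10
L[2]='d': occ=0, LF[2]=C('d')+0=7+0=7
L[3]='a': occ=1, LF[3]=C('a')+1=1+1=2
L[4]='e': occ=0, LF[4]=C('e')+0=9+0=9
L[5]='$': occ=0, LF[5]=C('$')+0=0+0=0
L[6]='a': occ=2, LF[6]=C('a')+2=1+2=3
L[7]='d': occ=1, LF[7]=C('d')+1=7+1=8
L[8]='b': occ=0, LF[8]=C('b')+0=5+0=5
L[9]='c': occ=0, LF[9]=C('c')+0=6+0=6
L[10]='a': occ=3, LF[10]=C('a')+3=1+3=4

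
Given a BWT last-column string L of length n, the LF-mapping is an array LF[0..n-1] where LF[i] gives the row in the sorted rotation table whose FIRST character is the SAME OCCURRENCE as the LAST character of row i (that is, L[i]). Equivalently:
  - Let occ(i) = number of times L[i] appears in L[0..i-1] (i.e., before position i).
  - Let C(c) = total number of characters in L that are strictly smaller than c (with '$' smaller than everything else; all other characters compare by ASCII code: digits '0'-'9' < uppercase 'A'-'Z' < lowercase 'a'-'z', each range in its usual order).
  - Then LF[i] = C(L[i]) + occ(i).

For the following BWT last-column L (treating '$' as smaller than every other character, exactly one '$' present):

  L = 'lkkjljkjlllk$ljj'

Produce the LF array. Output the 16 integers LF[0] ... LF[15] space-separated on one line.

Char counts: '$':1, 'j':5, 'k':4, 'l':6
C (first-col start): C('$')=0, C('j')=1, C('k')=6, C('l')=10
L[0]='l': occ=0, LF[0]=C('l')+0=10+0=10
L[1]='k': occ=0, LF[1]=C('k')+0=6+0=6
L[2]='k': occ=1, LF[2]=C('k')+1=6+1=7
L[3]='j': occ=0, LF[3]=C('j')+0=1+0=1
L[4]='l': occ=1, LF[4]=C('l')+1=10+1=11
L[5]='j': occ=1, LF[5]=C('j')+1=1+1=2
L[6]='k': occ=2, LF[6]=C('k')+2=6+2=8
L[7]='j': occ=2, LF[7]=C('j')+2=1+2=3
L[8]='l': occ=2, LF[8]=C('l')+2=10+2=12
L[9]='l': occ=3, LF[9]=C('l')+3=10+3=13
L[10]='l': occ=4, LF[10]=C('l')+4=10+4=14
L[11]='k': occ=3, LF[11]=C('k')+3=6+3=9
L[12]='$': occ=0, LF[12]=C('$')+0=0+0=0
L[13]='l': occ=5, LF[13]=C('l')+5=10+5=15
L[14]='j': occ=3, LF[14]=C('j')+3=1+3=4
L[15]='j': occ=4, LF[15]=C('j')+4=1+4=5

Answer: 10 6 7 1 11 2 8 3 12 13 14 9 0 15 4 5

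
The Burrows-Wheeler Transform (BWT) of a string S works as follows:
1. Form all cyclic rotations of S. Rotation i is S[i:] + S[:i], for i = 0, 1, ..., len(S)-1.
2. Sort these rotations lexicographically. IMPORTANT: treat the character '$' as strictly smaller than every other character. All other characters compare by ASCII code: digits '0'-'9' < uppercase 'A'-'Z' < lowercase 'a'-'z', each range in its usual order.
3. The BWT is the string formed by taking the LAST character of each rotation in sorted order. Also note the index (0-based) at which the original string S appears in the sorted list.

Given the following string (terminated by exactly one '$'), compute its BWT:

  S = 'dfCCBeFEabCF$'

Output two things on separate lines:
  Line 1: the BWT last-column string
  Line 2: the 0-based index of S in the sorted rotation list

All 13 rotations (rotation i = S[i:]+S[:i]):
  rot[0] = dfCCBeFEabCF$
  rot[1] = fCCBeFEabCF$d
  rot[2] = CCBeFEabCF$df
  rot[3] = CBeFEabCF$dfC
  rot[4] = BeFEabCF$dfCC
  rot[5] = eFEabCF$dfCCB
  rot[6] = FEabCF$dfCCBe
  rot[7] = EabCF$dfCCBeF
  rot[8] = abCF$dfCCBeFE
  rot[9] = bCF$dfCCBeFEa
  rot[10] = CF$dfCCBeFEab
  rot[11] = F$dfCCBeFEabC
  rot[12] = $dfCCBeFEabCF
Sorted (with $ < everything):
  sorted[0] = $dfCCBeFEabCF  (last char: 'F')
  sorted[1] = BeFEabCF$dfCC  (last char: 'C')
  sorted[2] = CBeFEabCF$dfC  (last char: 'C')
  sorted[3] = CCBeFEabCF$df  (last char: 'f')
  sorted[4] = CF$dfCCBeFEab  (last char: 'b')
  sorted[5] = EabCF$dfCCBeF  (last char: 'F')
  sorted[6] = F$dfCCBeFEabC  (last char: 'C')
  sorted[7] = FEabCF$dfCCBe  (last char: 'e')
  sorted[8] = abCF$dfCCBeFE  (last char: 'E')
  sorted[9] = bCF$dfCCBeFEa  (last char: 'a')
  sorted[10] = dfCCBeFEabCF$  (last char: '$')
  sorted[11] = eFEabCF$dfCCB  (last char: 'B')
  sorted[12] = fCCBeFEabCF$d  (last char: 'd')
Last column: FCCfbFCeEa$Bd
Original string S is at sorted index 10

Answer: FCCfbFCeEa$Bd
10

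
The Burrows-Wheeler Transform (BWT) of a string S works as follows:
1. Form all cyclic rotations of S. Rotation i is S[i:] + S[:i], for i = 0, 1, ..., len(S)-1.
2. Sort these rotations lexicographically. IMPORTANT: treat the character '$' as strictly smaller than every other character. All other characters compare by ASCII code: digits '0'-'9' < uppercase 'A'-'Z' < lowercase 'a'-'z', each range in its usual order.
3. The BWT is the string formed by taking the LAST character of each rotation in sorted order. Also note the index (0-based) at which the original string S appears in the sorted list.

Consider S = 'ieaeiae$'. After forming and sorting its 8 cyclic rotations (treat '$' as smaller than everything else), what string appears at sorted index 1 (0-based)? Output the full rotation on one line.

Answer: ae$ieaei

Derivation:
All 8 rotations (rotation i = S[i:]+S[:i]):
  rot[0] = ieaeiae$
  rot[1] = eaeiae$i
  rot[2] = aeiae$ie
  rot[3] = eiae$iea
  rot[4] = iae$ieae
  rot[5] = ae$ieaei
  rot[6] = e$ieaeia
  rot[7] = $ieaeiae
Sorted (with $ < everything):
  sorted[0] = $ieaeiae
  sorted[1] = ae$ieaei
  sorted[2] = aeiae$ie
  sorted[3] = e$ieaeia
  sorted[4] = eaeiae$i
  sorted[5] = eiae$iea
  sorted[6] = iae$ieae
  sorted[7] = ieaeiae$
sorted[1] = ae$ieaei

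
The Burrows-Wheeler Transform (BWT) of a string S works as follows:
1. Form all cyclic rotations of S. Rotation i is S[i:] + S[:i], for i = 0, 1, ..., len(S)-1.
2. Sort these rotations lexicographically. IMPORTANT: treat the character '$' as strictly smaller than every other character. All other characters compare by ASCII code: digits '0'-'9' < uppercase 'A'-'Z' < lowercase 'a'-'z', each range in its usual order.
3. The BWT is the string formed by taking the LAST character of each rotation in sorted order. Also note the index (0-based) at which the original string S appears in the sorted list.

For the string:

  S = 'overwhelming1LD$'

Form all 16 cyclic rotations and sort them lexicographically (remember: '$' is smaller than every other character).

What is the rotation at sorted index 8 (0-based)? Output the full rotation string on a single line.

All 16 rotations (rotation i = S[i:]+S[:i]):
  rot[0] = overwhelming1LD$
  rot[1] = verwhelming1LD$o
  rot[2] = erwhelming1LD$ov
  rot[3] = rwhelming1LD$ove
  rot[4] = whelming1LD$over
  rot[5] = helming1LD$overw
  rot[6] = elming1LD$overwh
  rot[7] = lming1LD$overwhe
  rot[8] = ming1LD$overwhel
  rot[9] = ing1LD$overwhelm
  rot[10] = ng1LD$overwhelmi
  rot[11] = g1LD$overwhelmin
  rot[12] = 1LD$overwhelming
  rot[13] = LD$overwhelming1
  rot[14] = D$overwhelming1L
  rot[15] = $overwhelming1LD
Sorted (with $ < everything):
  sorted[0] = $overwhelming1LD
  sorted[1] = 1LD$overwhelming
  sorted[2] = D$overwhelming1L
  sorted[3] = LD$overwhelming1
  sorted[4] = elming1LD$overwh
  sorted[5] = erwhelming1LD$ov
  sorted[6] = g1LD$overwhelmin
  sorted[7] = helming1LD$overw
  sorted[8] = ing1LD$overwhelm
  sorted[9] = lming1LD$overwhe
  sorted[10] = ming1LD$overwhel
  sorted[11] = ng1LD$overwhelmi
  sorted[12] = overwhelming1LD$
  sorted[13] = rwhelming1LD$ove
  sorted[14] = verwhelming1LD$o
  sorted[15] = whelming1LD$over
sorted[8] = ing1LD$overwhelm

Answer: ing1LD$overwhelm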